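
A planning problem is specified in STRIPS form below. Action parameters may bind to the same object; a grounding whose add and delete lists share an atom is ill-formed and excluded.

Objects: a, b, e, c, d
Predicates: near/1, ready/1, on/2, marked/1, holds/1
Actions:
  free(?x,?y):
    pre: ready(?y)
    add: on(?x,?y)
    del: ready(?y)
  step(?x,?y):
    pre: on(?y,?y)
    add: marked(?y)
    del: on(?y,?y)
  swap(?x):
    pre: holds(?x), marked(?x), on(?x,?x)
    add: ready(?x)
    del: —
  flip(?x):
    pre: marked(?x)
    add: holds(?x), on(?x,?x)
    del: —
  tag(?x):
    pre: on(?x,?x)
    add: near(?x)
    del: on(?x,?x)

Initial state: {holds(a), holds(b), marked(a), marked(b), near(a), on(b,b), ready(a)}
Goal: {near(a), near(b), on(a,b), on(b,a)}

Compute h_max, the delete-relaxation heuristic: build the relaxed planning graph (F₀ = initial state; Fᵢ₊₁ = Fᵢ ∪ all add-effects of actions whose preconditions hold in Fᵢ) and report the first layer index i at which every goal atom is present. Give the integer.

F0 = init (7 atoms)
F1 = F0 ∪ {near(b), on(a,a), on(b,a), on(c,a), on(d,a), on(e,a), ready(b)}  (14 atoms)
F2 = F1 ∪ {on(a,b), on(c,b), on(d,b), on(e,b)}  (18 atoms)
goal ⊆ F2  ⇒  h_max = 2

2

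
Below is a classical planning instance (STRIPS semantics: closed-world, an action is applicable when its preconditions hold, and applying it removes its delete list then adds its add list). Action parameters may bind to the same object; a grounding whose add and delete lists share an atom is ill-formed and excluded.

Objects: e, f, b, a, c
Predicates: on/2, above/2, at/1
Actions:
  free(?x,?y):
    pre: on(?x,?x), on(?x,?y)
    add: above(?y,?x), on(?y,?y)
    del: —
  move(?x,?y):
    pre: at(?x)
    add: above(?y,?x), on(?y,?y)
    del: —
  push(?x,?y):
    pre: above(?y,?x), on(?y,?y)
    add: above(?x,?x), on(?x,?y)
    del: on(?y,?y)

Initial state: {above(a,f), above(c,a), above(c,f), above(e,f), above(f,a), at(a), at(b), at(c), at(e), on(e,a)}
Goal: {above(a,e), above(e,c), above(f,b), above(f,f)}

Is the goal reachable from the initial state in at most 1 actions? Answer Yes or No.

No

1. move(e,a)  →  {above(a,e), above(a,f), above(c,a), above(c,f), above(e,f), above(f,a), at(a), at(b), at(c), at(e), on(a,a), on(e,a)}
2. move(b,f)  →  {above(a,e), above(a,f), above(c,a), above(c,f), above(e,f), above(f,a), above(f,b), at(a), at(b), at(c), at(e), on(a,a), on(e,a), on(f,f)}
3. free(f,f)  →  {above(a,e), above(a,f), above(c,a), above(c,f), above(e,f), above(f,a), above(f,b), above(f,f), at(a), at(b), at(c), at(e), on(a,a), on(e,a), on(f,f)}
4. move(c,e)  →  {above(a,e), above(a,f), above(c,a), above(c,f), above(e,c), above(e,f), above(f,a), above(f,b), above(f,f), at(a), at(b), at(c), at(e), on(a,a), on(e,a), on(e,e), on(f,f)}
optimal plan length = 4; 4 > 1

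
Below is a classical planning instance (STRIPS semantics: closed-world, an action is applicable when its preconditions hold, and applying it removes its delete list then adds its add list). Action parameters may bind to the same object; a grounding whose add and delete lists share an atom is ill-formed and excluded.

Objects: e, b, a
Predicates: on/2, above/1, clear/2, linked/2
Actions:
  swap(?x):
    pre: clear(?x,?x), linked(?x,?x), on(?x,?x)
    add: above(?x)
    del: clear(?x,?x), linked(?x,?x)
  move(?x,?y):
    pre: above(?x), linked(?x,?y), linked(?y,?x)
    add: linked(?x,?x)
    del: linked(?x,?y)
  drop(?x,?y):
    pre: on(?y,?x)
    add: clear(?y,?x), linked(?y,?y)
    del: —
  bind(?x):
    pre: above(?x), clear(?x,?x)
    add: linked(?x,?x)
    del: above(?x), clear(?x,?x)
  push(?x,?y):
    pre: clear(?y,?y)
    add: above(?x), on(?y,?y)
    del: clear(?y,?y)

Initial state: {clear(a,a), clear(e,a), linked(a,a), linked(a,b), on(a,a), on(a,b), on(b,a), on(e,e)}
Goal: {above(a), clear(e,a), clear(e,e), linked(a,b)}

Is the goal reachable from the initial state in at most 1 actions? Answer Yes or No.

1. swap(a)  →  {above(a), clear(e,a), linked(a,b), on(a,a), on(a,b), on(b,a), on(e,e)}
2. drop(e,e)  →  {above(a), clear(e,a), clear(e,e), linked(a,b), linked(e,e), on(a,a), on(a,b), on(b,a), on(e,e)}
optimal plan length = 2; 2 > 1

No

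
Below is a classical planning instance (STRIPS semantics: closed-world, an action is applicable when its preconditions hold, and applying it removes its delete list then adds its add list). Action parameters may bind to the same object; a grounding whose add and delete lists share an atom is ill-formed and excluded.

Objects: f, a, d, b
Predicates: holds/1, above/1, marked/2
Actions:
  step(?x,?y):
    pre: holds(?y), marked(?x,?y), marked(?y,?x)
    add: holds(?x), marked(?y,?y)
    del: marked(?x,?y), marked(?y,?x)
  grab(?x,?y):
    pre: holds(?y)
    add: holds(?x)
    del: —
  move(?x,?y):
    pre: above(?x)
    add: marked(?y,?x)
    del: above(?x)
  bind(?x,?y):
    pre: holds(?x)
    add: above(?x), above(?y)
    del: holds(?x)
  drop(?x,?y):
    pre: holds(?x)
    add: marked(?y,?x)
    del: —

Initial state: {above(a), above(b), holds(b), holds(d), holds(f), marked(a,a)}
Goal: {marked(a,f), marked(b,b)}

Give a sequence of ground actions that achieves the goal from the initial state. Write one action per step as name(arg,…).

1. move(b,b)  →  {above(a), holds(b), holds(d), holds(f), marked(a,a), marked(b,b)}
2. drop(f,a)  →  {above(a), holds(b), holds(d), holds(f), marked(a,a), marked(a,f), marked(b,b)}

move(b,b); drop(f,a)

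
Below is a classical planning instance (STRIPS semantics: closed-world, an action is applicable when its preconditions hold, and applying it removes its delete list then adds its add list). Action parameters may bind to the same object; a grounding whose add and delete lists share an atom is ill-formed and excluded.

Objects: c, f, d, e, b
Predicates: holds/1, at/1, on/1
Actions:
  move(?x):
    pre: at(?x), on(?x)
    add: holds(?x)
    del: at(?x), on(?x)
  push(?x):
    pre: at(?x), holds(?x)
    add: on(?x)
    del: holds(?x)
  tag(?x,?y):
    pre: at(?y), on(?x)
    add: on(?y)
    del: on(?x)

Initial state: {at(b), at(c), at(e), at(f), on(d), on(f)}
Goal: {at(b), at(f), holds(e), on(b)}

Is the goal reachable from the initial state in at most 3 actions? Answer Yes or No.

1. tag(f,e)  →  {at(b), at(c), at(e), at(f), on(d), on(e)}
2. move(e)  →  {at(b), at(c), at(f), holds(e), on(d)}
3. tag(d,b)  →  {at(b), at(c), at(f), holds(e), on(b)}
optimal plan length = 3; 3 ≤ 3

Yes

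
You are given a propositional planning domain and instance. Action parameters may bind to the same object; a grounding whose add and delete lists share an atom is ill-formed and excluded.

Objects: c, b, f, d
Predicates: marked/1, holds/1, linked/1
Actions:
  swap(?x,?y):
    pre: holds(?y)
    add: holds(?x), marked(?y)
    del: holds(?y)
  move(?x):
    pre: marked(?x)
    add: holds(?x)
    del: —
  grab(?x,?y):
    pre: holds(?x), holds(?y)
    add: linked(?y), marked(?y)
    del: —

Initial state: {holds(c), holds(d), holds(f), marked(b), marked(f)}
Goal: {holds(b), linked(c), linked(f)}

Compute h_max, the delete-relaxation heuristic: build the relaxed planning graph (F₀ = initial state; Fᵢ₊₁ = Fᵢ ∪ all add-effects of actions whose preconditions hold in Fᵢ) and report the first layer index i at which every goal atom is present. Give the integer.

F0 = init (5 atoms)
F1 = F0 ∪ {holds(b), linked(c), linked(d), linked(f), marked(c), marked(d)}  (11 atoms)
goal ⊆ F1  ⇒  h_max = 1

1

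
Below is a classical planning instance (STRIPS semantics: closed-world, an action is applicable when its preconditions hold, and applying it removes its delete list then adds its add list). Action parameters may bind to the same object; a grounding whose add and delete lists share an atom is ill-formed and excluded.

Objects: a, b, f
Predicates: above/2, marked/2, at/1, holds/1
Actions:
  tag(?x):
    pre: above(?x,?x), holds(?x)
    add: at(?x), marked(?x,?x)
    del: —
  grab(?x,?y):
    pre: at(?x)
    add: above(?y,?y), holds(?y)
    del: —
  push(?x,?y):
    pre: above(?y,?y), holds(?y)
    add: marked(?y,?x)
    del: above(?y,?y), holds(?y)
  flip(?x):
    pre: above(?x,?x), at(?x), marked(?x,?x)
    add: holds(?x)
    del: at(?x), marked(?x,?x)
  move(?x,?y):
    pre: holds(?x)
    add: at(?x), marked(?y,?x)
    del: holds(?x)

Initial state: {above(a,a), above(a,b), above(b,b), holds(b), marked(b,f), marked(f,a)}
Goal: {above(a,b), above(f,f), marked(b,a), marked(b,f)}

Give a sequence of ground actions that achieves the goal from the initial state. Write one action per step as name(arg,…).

tag(b); grab(b,f); push(a,b)

1. tag(b)  →  {above(a,a), above(a,b), above(b,b), at(b), holds(b), marked(b,b), marked(b,f), marked(f,a)}
2. grab(b,f)  →  {above(a,a), above(a,b), above(b,b), above(f,f), at(b), holds(b), holds(f), marked(b,b), marked(b,f), marked(f,a)}
3. push(a,b)  →  {above(a,a), above(a,b), above(f,f), at(b), holds(f), marked(b,a), marked(b,b), marked(b,f), marked(f,a)}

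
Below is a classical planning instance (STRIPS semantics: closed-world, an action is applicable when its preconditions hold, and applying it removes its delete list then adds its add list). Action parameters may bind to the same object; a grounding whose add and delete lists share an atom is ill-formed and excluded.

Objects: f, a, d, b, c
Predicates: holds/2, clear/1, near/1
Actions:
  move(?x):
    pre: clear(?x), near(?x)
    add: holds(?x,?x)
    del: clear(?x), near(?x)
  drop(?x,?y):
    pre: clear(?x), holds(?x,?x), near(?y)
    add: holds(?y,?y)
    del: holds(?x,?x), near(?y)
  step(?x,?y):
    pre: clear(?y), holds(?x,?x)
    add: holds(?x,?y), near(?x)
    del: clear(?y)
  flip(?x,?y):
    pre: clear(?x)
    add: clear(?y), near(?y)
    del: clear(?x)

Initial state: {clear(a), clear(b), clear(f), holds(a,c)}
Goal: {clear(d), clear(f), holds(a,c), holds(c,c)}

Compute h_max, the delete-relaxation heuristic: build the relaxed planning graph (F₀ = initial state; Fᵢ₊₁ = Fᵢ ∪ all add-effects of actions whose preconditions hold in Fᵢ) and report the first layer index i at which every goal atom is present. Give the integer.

F0 = init (4 atoms)
F1 = F0 ∪ {clear(c), clear(d), near(a), near(b), near(c), near(d), near(f)}  (11 atoms)
F2 = F1 ∪ {holds(a,a), holds(b,b), holds(c,c), holds(d,d), holds(f,f)}  (16 atoms)
goal ⊆ F2  ⇒  h_max = 2

2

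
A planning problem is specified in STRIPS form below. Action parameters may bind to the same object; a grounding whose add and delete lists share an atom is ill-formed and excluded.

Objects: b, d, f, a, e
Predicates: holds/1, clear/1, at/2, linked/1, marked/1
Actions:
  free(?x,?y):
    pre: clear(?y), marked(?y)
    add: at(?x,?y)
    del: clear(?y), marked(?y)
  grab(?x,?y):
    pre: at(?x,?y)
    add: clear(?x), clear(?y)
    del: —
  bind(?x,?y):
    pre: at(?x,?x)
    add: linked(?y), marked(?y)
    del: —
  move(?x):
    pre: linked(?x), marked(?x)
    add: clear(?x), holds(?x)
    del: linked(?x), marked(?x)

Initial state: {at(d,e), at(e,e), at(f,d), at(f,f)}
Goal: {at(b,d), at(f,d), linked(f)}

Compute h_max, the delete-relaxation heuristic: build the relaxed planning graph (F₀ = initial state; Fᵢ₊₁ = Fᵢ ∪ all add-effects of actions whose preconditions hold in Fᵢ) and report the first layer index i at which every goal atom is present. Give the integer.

2

F0 = init (4 atoms)
F1 = F0 ∪ {clear(d), clear(e), clear(f), linked(a), linked(b), linked(d), linked(e), linked(f), marked(a), marked(b), marked(d), marked(e), marked(f)}  (17 atoms)
F2 = F1 ∪ {at(a,d), at(a,e), at(a,f), at(b,d), at(b,e), at(b,f), at(d,d), at(d,f), at(e,d), at(e,f), at(f,e), clear(a), clear(b), holds(a), holds(b), holds(d), holds(e), holds(f)}  (35 atoms)
goal ⊆ F2  ⇒  h_max = 2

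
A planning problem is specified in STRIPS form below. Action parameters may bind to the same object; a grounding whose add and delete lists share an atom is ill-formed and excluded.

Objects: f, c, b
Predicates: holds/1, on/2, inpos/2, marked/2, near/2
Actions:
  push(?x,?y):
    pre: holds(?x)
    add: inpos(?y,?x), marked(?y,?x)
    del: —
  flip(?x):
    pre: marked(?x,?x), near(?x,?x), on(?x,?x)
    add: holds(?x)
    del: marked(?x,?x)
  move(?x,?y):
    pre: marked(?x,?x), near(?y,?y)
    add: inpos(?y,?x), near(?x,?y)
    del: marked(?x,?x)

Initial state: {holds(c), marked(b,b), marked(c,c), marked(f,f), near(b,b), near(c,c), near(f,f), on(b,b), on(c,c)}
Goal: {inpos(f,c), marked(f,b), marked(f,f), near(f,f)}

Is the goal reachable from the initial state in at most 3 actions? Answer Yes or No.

Yes

1. push(c,f)  →  {holds(c), inpos(f,c), marked(b,b), marked(c,c), marked(f,c), marked(f,f), near(b,b), near(c,c), near(f,f), on(b,b), on(c,c)}
2. flip(b)  →  {holds(b), holds(c), inpos(f,c), marked(c,c), marked(f,c), marked(f,f), near(b,b), near(c,c), near(f,f), on(b,b), on(c,c)}
3. push(b,f)  →  {holds(b), holds(c), inpos(f,b), inpos(f,c), marked(c,c), marked(f,b), marked(f,c), marked(f,f), near(b,b), near(c,c), near(f,f), on(b,b), on(c,c)}
optimal plan length = 3; 3 ≤ 3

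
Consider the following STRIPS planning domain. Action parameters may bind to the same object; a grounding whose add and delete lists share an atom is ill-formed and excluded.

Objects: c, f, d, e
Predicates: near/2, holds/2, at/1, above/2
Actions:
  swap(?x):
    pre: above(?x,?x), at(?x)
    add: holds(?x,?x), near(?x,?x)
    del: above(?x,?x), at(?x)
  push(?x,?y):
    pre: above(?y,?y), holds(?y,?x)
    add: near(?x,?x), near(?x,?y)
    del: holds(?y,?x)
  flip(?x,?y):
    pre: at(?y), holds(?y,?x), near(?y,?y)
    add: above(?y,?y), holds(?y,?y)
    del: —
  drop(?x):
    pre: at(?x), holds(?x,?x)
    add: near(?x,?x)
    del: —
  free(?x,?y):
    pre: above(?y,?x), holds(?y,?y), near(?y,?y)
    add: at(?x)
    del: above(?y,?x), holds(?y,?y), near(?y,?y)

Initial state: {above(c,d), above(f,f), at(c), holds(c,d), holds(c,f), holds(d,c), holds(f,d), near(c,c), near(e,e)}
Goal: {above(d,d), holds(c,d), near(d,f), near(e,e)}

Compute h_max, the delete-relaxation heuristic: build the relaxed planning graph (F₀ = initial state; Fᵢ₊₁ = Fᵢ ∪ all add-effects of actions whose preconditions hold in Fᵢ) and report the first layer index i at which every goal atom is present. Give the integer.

F0 = init (9 atoms)
F1 = F0 ∪ {above(c,c), holds(c,c), near(d,d), near(d,f)}  (13 atoms)
F2 = F1 ∪ {at(d), near(d,c), near(f,c), near(f,f)}  (17 atoms)
F3 = F2 ∪ {above(d,d), holds(d,d)}  (19 atoms)
goal ⊆ F3  ⇒  h_max = 3

3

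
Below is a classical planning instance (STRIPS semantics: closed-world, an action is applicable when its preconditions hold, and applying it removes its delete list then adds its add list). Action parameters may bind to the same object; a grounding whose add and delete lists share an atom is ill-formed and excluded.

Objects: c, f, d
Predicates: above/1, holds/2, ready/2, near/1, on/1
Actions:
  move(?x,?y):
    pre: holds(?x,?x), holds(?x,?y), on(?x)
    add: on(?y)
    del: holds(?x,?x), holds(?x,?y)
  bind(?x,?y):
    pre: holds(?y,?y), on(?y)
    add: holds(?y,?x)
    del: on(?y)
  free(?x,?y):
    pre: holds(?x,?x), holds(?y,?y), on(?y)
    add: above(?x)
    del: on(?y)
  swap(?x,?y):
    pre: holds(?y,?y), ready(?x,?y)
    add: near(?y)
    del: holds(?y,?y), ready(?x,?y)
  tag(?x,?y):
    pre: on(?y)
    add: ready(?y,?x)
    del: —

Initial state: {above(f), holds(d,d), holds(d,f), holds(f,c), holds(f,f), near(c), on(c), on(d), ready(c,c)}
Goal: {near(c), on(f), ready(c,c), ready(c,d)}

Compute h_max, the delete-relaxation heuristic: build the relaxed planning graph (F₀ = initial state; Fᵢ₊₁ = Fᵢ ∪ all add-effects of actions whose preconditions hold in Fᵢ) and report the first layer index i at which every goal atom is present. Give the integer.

F0 = init (9 atoms)
F1 = F0 ∪ {above(d), holds(d,c), on(f), ready(c,d), ready(c,f), ready(d,c), ready(d,d), ready(d,f)}  (17 atoms)
goal ⊆ F1  ⇒  h_max = 1

1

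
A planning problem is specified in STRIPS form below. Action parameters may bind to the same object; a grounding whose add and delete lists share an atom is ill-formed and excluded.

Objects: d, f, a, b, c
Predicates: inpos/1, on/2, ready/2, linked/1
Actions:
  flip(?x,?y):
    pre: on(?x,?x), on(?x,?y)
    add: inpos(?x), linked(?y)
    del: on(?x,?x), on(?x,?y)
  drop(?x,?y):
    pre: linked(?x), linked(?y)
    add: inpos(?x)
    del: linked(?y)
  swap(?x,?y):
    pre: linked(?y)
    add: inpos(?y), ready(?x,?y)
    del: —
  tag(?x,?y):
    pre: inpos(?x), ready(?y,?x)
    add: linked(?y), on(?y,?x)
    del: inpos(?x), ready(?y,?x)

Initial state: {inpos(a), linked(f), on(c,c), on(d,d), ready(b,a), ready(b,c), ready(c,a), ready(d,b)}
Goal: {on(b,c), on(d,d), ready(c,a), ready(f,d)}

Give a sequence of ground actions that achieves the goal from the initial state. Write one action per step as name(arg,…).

1. flip(c,c)  →  {inpos(a), inpos(c), linked(c), linked(f), on(d,d), ready(b,a), ready(b,c), ready(c,a), ready(d,b)}
2. swap(d,f)  →  {inpos(a), inpos(c), inpos(f), linked(c), linked(f), on(d,d), ready(b,a), ready(b,c), ready(c,a), ready(d,b), ready(d,f)}
3. tag(f,d)  →  {inpos(a), inpos(c), linked(c), linked(d), linked(f), on(d,d), on(d,f), ready(b,a), ready(b,c), ready(c,a), ready(d,b)}
4. swap(f,d)  →  {inpos(a), inpos(c), inpos(d), linked(c), linked(d), linked(f), on(d,d), on(d,f), ready(b,a), ready(b,c), ready(c,a), ready(d,b), ready(f,d)}
5. tag(c,b)  →  {inpos(a), inpos(d), linked(b), linked(c), linked(d), linked(f), on(b,c), on(d,d), on(d,f), ready(b,a), ready(c,a), ready(d,b), ready(f,d)}

flip(c,c); swap(d,f); tag(f,d); swap(f,d); tag(c,b)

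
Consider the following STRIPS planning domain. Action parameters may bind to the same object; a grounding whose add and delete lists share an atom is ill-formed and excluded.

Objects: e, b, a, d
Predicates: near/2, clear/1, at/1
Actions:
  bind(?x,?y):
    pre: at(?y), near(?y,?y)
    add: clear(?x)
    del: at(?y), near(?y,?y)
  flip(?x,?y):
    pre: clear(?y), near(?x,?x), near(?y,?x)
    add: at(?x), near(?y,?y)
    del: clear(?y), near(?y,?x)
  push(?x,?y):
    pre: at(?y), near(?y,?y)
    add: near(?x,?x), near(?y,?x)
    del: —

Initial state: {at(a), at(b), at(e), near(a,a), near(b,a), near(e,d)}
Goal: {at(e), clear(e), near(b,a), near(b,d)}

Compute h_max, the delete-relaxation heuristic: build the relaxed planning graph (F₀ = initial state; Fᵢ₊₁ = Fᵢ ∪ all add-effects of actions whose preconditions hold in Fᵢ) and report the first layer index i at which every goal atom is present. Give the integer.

F0 = init (6 atoms)
F1 = F0 ∪ {clear(a), clear(b), clear(d), clear(e), near(a,b), near(a,d), near(a,e), near(b,b), near(d,d), near(e,e)}  (16 atoms)
F2 = F1 ∪ {at(d), near(b,d), near(b,e), near(e,a), near(e,b)}  (21 atoms)
goal ⊆ F2  ⇒  h_max = 2

2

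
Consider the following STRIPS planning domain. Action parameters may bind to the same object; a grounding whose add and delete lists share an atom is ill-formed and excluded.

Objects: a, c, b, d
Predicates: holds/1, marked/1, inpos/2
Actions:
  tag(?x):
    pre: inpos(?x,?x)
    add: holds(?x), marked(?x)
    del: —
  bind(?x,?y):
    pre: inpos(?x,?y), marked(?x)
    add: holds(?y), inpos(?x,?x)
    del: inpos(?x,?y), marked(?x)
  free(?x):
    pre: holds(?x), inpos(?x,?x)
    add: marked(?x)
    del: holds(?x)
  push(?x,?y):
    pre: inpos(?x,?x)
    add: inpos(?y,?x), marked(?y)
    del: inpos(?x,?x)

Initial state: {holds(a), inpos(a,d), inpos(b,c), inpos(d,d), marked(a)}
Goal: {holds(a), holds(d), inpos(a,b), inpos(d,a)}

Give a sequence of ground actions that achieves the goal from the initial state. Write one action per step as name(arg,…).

bind(a,d); push(a,d); push(d,b); bind(b,c); push(b,a)

1. bind(a,d)  →  {holds(a), holds(d), inpos(a,a), inpos(b,c), inpos(d,d)}
2. push(a,d)  →  {holds(a), holds(d), inpos(b,c), inpos(d,a), inpos(d,d), marked(d)}
3. push(d,b)  →  {holds(a), holds(d), inpos(b,c), inpos(b,d), inpos(d,a), marked(b), marked(d)}
4. bind(b,c)  →  {holds(a), holds(c), holds(d), inpos(b,b), inpos(b,d), inpos(d,a), marked(d)}
5. push(b,a)  →  {holds(a), holds(c), holds(d), inpos(a,b), inpos(b,d), inpos(d,a), marked(a), marked(d)}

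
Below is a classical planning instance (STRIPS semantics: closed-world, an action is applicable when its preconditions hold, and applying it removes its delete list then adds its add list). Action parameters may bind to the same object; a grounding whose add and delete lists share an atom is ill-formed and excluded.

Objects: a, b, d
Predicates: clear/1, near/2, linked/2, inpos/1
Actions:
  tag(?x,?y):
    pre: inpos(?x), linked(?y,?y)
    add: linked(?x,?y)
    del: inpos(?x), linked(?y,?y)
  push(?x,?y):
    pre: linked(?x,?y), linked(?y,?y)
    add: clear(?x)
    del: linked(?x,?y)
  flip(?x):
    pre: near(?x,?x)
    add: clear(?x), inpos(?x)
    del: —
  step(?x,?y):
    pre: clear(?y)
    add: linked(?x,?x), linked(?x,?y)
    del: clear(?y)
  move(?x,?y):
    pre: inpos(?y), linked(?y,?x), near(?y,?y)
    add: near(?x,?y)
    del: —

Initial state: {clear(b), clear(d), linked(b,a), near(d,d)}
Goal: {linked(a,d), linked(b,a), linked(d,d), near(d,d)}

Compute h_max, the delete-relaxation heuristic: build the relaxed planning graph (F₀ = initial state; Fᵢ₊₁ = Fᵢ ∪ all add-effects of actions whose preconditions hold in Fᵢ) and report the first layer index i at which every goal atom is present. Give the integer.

1

F0 = init (4 atoms)
F1 = F0 ∪ {inpos(d), linked(a,a), linked(a,b), linked(a,d), linked(b,b), linked(b,d), linked(d,b), linked(d,d)}  (12 atoms)
goal ⊆ F1  ⇒  h_max = 1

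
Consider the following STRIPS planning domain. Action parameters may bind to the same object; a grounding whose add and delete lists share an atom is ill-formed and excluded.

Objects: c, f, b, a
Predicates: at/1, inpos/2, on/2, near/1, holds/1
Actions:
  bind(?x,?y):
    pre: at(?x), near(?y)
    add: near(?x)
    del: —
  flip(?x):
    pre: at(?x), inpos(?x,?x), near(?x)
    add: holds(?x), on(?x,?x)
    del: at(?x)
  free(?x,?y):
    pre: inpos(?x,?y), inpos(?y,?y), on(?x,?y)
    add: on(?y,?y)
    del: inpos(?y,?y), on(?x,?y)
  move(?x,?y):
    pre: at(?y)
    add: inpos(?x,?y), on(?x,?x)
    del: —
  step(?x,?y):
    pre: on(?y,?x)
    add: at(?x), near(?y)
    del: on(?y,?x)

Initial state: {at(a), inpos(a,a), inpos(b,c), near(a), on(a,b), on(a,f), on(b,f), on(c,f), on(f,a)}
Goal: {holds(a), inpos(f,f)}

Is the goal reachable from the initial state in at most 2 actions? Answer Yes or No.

1. flip(a)  →  {holds(a), inpos(a,a), inpos(b,c), near(a), on(a,a), on(a,b), on(a,f), on(b,f), on(c,f), on(f,a)}
2. step(f,c)  →  {at(f), holds(a), inpos(a,a), inpos(b,c), near(a), near(c), on(a,a), on(a,b), on(a,f), on(b,f), on(f,a)}
3. move(f,f)  →  {at(f), holds(a), inpos(a,a), inpos(b,c), inpos(f,f), near(a), near(c), on(a,a), on(a,b), on(a,f), on(b,f), on(f,a), on(f,f)}
optimal plan length = 3; 3 > 2

No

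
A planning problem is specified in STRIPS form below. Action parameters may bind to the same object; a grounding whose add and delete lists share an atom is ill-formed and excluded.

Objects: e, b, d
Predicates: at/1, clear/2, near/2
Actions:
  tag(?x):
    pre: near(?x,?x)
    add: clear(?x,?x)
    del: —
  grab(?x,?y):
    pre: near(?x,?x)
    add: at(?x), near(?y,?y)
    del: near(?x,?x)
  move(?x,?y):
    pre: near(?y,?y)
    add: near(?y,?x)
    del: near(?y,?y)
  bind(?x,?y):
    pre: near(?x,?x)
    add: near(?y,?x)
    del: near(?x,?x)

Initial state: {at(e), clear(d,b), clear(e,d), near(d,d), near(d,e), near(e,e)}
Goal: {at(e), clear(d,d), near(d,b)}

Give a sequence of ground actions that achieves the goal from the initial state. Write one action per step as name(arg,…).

tag(d); move(b,d)

1. tag(d)  →  {at(e), clear(d,b), clear(d,d), clear(e,d), near(d,d), near(d,e), near(e,e)}
2. move(b,d)  →  {at(e), clear(d,b), clear(d,d), clear(e,d), near(d,b), near(d,e), near(e,e)}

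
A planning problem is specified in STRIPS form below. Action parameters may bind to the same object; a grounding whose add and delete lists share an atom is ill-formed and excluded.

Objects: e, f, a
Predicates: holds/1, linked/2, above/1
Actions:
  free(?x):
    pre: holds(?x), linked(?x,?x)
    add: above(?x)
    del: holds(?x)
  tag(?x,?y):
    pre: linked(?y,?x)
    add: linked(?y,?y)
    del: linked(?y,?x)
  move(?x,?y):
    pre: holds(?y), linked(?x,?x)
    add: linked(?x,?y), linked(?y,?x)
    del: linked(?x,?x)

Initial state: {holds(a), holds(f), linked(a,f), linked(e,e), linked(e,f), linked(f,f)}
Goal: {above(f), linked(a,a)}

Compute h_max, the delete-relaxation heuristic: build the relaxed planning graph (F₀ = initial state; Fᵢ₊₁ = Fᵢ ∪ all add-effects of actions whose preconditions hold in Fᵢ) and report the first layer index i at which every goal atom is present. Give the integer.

F0 = init (6 atoms)
F1 = F0 ∪ {above(f), linked(a,a), linked(a,e), linked(e,a), linked(f,a), linked(f,e)}  (12 atoms)
goal ⊆ F1  ⇒  h_max = 1

1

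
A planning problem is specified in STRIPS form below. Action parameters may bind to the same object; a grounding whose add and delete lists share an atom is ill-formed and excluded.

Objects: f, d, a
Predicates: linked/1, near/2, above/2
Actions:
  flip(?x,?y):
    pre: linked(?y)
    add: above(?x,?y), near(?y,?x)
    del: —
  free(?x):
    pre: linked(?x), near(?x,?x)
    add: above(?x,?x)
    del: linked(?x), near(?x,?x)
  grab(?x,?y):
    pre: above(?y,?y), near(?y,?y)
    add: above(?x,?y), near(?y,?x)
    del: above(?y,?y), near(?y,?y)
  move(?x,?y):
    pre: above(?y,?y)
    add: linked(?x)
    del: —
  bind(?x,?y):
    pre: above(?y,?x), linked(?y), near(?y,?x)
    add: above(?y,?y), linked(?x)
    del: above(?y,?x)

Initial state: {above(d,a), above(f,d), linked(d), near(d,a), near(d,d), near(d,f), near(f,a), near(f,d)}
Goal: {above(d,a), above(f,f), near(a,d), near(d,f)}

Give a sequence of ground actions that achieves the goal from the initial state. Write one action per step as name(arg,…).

bind(a,d); flip(d,a); move(f,d); flip(f,f)

1. bind(a,d)  →  {above(d,d), above(f,d), linked(a), linked(d), near(d,a), near(d,d), near(d,f), near(f,a), near(f,d)}
2. flip(d,a)  →  {above(d,a), above(d,d), above(f,d), linked(a), linked(d), near(a,d), near(d,a), near(d,d), near(d,f), near(f,a), near(f,d)}
3. move(f,d)  →  {above(d,a), above(d,d), above(f,d), linked(a), linked(d), linked(f), near(a,d), near(d,a), near(d,d), near(d,f), near(f,a), near(f,d)}
4. flip(f,f)  →  {above(d,a), above(d,d), above(f,d), above(f,f), linked(a), linked(d), linked(f), near(a,d), near(d,a), near(d,d), near(d,f), near(f,a), near(f,d), near(f,f)}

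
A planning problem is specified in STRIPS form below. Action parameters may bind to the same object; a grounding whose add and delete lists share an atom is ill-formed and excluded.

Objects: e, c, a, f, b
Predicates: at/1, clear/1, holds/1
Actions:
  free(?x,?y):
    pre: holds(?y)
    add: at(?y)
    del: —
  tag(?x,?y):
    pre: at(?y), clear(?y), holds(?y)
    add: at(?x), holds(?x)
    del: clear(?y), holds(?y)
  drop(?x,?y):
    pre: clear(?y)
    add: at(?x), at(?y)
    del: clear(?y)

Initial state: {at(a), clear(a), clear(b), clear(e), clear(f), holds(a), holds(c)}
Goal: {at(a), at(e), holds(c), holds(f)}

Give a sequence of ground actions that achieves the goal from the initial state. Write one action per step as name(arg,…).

tag(e,a); tag(f,e)

1. tag(e,a)  →  {at(a), at(e), clear(b), clear(e), clear(f), holds(c), holds(e)}
2. tag(f,e)  →  {at(a), at(e), at(f), clear(b), clear(f), holds(c), holds(f)}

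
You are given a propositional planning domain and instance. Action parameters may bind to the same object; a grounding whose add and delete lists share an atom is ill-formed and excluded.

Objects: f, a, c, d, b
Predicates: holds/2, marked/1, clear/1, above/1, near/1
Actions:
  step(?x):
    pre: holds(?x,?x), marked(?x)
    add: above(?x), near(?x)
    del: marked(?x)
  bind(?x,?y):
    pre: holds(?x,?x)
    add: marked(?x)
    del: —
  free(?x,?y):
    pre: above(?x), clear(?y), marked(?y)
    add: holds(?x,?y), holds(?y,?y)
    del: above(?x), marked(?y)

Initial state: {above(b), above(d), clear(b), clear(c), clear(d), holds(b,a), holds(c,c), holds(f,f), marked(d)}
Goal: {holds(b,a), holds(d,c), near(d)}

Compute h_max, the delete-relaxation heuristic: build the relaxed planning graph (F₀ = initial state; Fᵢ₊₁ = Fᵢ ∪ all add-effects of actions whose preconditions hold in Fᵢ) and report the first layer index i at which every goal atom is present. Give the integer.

2

F0 = init (9 atoms)
F1 = F0 ∪ {holds(b,d), holds(d,d), marked(c), marked(f)}  (13 atoms)
F2 = F1 ∪ {above(c), above(f), holds(b,c), holds(d,c), near(c), near(d), near(f)}  (20 atoms)
goal ⊆ F2  ⇒  h_max = 2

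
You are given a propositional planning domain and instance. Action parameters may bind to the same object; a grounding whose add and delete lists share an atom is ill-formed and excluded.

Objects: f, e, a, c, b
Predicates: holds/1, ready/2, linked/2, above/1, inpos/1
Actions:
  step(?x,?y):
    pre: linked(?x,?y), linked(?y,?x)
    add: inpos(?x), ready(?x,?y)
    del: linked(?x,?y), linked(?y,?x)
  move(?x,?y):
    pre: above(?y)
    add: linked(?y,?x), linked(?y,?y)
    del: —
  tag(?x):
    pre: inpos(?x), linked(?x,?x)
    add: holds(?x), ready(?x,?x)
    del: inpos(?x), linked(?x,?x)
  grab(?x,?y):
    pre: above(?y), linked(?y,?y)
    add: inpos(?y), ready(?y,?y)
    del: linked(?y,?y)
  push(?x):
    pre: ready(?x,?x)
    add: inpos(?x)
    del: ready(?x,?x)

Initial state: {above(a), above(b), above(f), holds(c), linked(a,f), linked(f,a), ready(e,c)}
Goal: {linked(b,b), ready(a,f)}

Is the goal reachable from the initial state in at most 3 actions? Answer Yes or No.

1. step(a,f)  →  {above(a), above(b), above(f), holds(c), inpos(a), ready(a,f), ready(e,c)}
2. move(f,b)  →  {above(a), above(b), above(f), holds(c), inpos(a), linked(b,b), linked(b,f), ready(a,f), ready(e,c)}
optimal plan length = 2; 2 ≤ 3

Yes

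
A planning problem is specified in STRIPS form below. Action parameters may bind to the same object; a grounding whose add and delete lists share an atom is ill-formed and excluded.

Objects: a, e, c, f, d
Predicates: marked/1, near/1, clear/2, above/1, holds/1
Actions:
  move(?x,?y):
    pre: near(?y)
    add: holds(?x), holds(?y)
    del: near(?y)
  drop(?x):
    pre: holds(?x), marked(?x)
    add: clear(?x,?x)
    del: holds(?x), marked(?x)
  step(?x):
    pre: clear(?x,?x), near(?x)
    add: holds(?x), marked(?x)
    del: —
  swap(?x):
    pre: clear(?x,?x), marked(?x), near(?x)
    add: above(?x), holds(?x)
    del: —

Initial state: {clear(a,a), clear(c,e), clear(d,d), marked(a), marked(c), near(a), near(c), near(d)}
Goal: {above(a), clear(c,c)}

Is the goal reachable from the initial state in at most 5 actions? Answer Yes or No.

Yes

1. move(a,c)  →  {clear(a,a), clear(c,e), clear(d,d), holds(a), holds(c), marked(a), marked(c), near(a), near(d)}
2. drop(c)  →  {clear(a,a), clear(c,c), clear(c,e), clear(d,d), holds(a), marked(a), near(a), near(d)}
3. swap(a)  →  {above(a), clear(a,a), clear(c,c), clear(c,e), clear(d,d), holds(a), marked(a), near(a), near(d)}
optimal plan length = 3; 3 ≤ 5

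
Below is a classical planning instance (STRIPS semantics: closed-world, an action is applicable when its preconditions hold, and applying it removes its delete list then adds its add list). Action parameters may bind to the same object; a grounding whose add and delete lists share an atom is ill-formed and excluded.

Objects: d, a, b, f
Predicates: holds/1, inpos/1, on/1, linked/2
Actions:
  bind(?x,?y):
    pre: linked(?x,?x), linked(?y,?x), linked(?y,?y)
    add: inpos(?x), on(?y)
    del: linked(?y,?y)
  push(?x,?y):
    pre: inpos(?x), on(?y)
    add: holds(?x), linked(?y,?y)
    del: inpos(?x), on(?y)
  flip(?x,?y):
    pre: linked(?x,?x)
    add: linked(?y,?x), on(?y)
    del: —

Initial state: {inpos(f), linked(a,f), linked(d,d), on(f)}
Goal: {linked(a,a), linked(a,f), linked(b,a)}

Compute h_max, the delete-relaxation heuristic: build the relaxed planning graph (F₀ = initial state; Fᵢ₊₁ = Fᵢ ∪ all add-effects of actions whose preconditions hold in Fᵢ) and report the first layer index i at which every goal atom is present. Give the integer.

3

F0 = init (4 atoms)
F1 = F0 ∪ {holds(f), inpos(d), linked(a,d), linked(b,d), linked(f,d), linked(f,f), on(a), on(b), on(d)}  (13 atoms)
F2 = F1 ∪ {holds(d), linked(a,a), linked(b,b), linked(b,f), linked(d,f)}  (18 atoms)
F3 = F2 ∪ {inpos(a), inpos(b), linked(a,b), linked(b,a), linked(d,a), linked(d,b), linked(f,a), linked(f,b)}  (26 atoms)
goal ⊆ F3  ⇒  h_max = 3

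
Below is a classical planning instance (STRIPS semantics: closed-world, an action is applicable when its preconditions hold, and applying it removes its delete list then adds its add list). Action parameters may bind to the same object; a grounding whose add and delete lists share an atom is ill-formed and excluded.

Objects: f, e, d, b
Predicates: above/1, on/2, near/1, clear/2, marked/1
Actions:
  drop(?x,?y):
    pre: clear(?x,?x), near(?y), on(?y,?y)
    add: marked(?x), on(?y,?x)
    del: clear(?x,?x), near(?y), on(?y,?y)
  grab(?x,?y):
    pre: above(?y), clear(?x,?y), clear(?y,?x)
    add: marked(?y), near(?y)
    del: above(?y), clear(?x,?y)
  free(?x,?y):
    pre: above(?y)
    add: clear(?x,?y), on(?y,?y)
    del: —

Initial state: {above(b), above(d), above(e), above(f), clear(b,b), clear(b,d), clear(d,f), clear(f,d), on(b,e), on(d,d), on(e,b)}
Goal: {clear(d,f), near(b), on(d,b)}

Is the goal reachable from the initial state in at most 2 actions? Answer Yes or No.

1. grab(f,d)  →  {above(b), above(e), above(f), clear(b,b), clear(b,d), clear(d,f), marked(d), near(d), on(b,e), on(d,d), on(e,b)}
2. drop(b,d)  →  {above(b), above(e), above(f), clear(b,d), clear(d,f), marked(b), marked(d), on(b,e), on(d,b), on(e,b)}
3. free(d,b)  →  {above(b), above(e), above(f), clear(b,d), clear(d,b), clear(d,f), marked(b), marked(d), on(b,b), on(b,e), on(d,b), on(e,b)}
4. grab(d,b)  →  {above(e), above(f), clear(b,d), clear(d,f), marked(b), marked(d), near(b), on(b,b), on(b,e), on(d,b), on(e,b)}
optimal plan length = 4; 4 > 2

No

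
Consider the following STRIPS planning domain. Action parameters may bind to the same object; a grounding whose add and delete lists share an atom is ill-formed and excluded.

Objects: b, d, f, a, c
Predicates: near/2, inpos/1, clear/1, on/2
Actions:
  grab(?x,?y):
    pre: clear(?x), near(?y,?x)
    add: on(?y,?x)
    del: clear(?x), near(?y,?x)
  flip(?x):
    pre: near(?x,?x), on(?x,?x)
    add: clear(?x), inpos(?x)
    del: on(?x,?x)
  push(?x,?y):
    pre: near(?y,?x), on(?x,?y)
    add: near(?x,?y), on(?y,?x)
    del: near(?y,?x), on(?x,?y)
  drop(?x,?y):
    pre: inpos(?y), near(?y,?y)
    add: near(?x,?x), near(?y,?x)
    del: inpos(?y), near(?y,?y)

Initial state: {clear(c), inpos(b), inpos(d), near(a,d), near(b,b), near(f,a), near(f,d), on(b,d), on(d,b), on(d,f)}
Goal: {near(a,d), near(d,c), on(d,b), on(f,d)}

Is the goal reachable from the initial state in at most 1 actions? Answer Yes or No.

No

1. push(d,f)  →  {clear(c), inpos(b), inpos(d), near(a,d), near(b,b), near(d,f), near(f,a), on(b,d), on(d,b), on(f,d)}
2. drop(d,b)  →  {clear(c), inpos(d), near(a,d), near(b,d), near(d,d), near(d,f), near(f,a), on(b,d), on(d,b), on(f,d)}
3. drop(c,d)  →  {clear(c), near(a,d), near(b,d), near(c,c), near(d,c), near(d,f), near(f,a), on(b,d), on(d,b), on(f,d)}
optimal plan length = 3; 3 > 1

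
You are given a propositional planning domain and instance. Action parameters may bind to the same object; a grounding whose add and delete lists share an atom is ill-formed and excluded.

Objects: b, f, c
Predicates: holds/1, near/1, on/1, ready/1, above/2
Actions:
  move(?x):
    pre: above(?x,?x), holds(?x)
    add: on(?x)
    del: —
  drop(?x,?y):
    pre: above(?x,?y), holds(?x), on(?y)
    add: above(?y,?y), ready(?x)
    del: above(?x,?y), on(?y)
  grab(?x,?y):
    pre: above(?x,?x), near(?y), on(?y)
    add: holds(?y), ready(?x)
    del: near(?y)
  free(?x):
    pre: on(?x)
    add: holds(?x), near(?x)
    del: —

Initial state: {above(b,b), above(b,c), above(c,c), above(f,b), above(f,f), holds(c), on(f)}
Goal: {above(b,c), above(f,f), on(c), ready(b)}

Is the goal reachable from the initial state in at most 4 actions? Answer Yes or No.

1. move(c)  →  {above(b,b), above(b,c), above(c,c), above(f,b), above(f,f), holds(c), on(c), on(f)}
2. free(f)  →  {above(b,b), above(b,c), above(c,c), above(f,b), above(f,f), holds(c), holds(f), near(f), on(c), on(f)}
3. grab(b,f)  →  {above(b,b), above(b,c), above(c,c), above(f,b), above(f,f), holds(c), holds(f), on(c), on(f), ready(b)}
optimal plan length = 3; 3 ≤ 4

Yes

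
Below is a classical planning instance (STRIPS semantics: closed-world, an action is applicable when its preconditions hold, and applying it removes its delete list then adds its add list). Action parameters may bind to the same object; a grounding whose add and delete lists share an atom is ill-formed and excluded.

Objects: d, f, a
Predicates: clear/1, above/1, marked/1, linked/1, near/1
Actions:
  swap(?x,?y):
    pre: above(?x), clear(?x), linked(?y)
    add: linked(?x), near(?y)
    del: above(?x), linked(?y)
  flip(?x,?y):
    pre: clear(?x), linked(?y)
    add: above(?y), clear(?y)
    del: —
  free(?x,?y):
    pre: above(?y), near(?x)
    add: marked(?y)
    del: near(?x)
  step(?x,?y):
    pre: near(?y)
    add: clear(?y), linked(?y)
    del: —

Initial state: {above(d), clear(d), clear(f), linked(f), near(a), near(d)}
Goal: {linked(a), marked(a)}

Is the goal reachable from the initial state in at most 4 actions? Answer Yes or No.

Yes

1. step(d,a)  →  {above(d), clear(a), clear(d), clear(f), linked(a), linked(f), near(a), near(d)}
2. flip(d,a)  →  {above(a), above(d), clear(a), clear(d), clear(f), linked(a), linked(f), near(a), near(d)}
3. free(d,a)  →  {above(a), above(d), clear(a), clear(d), clear(f), linked(a), linked(f), marked(a), near(a)}
optimal plan length = 3; 3 ≤ 4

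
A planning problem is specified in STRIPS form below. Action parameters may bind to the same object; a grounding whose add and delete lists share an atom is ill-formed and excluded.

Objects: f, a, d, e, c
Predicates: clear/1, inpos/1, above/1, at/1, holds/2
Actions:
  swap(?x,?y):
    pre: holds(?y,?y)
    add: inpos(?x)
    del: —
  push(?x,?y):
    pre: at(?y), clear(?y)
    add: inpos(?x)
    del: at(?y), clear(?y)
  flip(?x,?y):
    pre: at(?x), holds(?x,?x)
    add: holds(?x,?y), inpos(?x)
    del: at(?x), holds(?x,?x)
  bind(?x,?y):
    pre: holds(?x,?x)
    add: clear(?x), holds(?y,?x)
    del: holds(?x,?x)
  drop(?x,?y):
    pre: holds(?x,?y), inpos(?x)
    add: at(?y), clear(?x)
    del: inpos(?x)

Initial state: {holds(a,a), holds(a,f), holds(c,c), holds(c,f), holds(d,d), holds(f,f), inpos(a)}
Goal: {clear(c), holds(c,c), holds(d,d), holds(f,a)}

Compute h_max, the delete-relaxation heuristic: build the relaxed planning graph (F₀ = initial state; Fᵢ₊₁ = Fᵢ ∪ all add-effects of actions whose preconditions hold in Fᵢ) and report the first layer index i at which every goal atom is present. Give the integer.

1

F0 = init (7 atoms)
F1 = F0 ∪ {at(a), at(f), clear(a), clear(c), clear(d), clear(f), holds(a,c), holds(a,d), holds(c,a), holds(c,d), holds(d,a), holds(d,c), holds(d,f), holds(e,a), holds(e,c), holds(e,d), holds(e,f), holds(f,a), holds(f,c), holds(f,d), inpos(c), inpos(d), inpos(e), inpos(f)}  (31 atoms)
goal ⊆ F1  ⇒  h_max = 1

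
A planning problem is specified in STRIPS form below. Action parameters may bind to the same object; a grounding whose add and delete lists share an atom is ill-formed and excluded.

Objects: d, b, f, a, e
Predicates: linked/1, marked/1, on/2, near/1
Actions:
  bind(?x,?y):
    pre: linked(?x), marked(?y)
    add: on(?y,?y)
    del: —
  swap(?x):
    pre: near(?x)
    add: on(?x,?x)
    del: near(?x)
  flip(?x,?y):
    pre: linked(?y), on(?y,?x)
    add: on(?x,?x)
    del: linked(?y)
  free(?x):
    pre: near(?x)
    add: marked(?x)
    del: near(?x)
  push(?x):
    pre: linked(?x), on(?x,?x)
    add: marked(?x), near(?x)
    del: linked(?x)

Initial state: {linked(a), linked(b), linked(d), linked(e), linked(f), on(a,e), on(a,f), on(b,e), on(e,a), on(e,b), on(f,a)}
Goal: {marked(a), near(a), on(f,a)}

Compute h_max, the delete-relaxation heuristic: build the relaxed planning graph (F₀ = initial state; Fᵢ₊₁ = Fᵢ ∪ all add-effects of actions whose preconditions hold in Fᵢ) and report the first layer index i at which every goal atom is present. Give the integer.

F0 = init (11 atoms)
F1 = F0 ∪ {on(a,a), on(b,b), on(e,e), on(f,f)}  (15 atoms)
F2 = F1 ∪ {marked(a), marked(b), marked(e), marked(f), near(a), near(b), near(e), near(f)}  (23 atoms)
goal ⊆ F2  ⇒  h_max = 2

2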